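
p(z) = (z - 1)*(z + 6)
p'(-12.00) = -19.00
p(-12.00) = 78.00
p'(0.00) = 5.00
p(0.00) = -6.00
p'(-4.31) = -3.62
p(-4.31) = -8.97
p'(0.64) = 6.28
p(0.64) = -2.39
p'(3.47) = 11.94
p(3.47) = 23.39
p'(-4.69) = -4.38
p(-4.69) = -7.45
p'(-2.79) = -0.58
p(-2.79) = -12.17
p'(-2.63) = -0.26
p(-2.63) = -12.23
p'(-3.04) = -1.08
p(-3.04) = -11.96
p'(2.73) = 10.46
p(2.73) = 15.10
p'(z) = 2*z + 5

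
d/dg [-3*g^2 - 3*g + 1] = -6*g - 3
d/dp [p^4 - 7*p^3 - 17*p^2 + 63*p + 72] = 4*p^3 - 21*p^2 - 34*p + 63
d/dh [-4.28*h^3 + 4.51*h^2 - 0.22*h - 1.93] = -12.84*h^2 + 9.02*h - 0.22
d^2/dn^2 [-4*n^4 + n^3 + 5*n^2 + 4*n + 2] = -48*n^2 + 6*n + 10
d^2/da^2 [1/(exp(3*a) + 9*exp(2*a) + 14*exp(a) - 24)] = (2*(3*exp(2*a) + 18*exp(a) + 14)^2*exp(a) - (9*exp(2*a) + 36*exp(a) + 14)*(exp(3*a) + 9*exp(2*a) + 14*exp(a) - 24))*exp(a)/(exp(3*a) + 9*exp(2*a) + 14*exp(a) - 24)^3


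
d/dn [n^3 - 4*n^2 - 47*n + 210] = 3*n^2 - 8*n - 47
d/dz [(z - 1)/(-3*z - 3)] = -2/(3*(z + 1)^2)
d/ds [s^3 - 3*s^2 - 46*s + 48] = 3*s^2 - 6*s - 46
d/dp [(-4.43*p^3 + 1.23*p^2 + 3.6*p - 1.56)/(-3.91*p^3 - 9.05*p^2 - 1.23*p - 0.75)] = (44.9008*p^4 + 39.0498*p^3 + 22.7358*p^2 - 30.081*p - 4.6188)/(15.2881*p^6 + 70.771*p^5 + 91.5211*p^4 + 28.128*p^3 + 15.0879*p^2 + 1.845*p + 0.5625)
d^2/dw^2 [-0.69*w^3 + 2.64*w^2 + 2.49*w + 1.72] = 5.28 - 4.14*w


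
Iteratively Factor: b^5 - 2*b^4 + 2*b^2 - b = (b + 1)*(b^4 - 3*b^3 + 3*b^2 - b) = b*(b + 1)*(b^3 - 3*b^2 + 3*b - 1) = b*(b - 1)*(b + 1)*(b^2 - 2*b + 1) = b*(b - 1)^2*(b + 1)*(b - 1)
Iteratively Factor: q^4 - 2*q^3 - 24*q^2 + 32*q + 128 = (q + 2)*(q^3 - 4*q^2 - 16*q + 64) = (q + 2)*(q + 4)*(q^2 - 8*q + 16) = (q - 4)*(q + 2)*(q + 4)*(q - 4)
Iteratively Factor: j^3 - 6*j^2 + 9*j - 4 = (j - 4)*(j^2 - 2*j + 1) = (j - 4)*(j - 1)*(j - 1)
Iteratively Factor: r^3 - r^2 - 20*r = (r - 5)*(r^2 + 4*r) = (r - 5)*(r + 4)*(r)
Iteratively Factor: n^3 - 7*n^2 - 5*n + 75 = (n + 3)*(n^2 - 10*n + 25) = (n - 5)*(n + 3)*(n - 5)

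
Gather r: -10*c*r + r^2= -10*c*r + r^2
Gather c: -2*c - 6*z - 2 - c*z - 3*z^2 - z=c*(-z - 2) - 3*z^2 - 7*z - 2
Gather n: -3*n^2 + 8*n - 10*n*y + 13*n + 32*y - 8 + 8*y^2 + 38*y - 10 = -3*n^2 + n*(21 - 10*y) + 8*y^2 + 70*y - 18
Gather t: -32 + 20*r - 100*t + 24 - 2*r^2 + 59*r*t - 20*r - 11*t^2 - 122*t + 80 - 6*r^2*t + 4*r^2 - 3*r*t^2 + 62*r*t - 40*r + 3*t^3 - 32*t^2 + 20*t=2*r^2 - 40*r + 3*t^3 + t^2*(-3*r - 43) + t*(-6*r^2 + 121*r - 202) + 72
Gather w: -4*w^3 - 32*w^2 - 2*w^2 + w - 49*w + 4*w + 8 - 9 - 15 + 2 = -4*w^3 - 34*w^2 - 44*w - 14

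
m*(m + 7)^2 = m^3 + 14*m^2 + 49*m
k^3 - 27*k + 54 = (k - 3)^2*(k + 6)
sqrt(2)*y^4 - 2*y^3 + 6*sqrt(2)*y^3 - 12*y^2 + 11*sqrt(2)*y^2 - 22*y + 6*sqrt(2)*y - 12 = (y + 2)*(y + 3)*(y - sqrt(2))*(sqrt(2)*y + sqrt(2))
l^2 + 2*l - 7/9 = (l - 1/3)*(l + 7/3)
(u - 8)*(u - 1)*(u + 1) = u^3 - 8*u^2 - u + 8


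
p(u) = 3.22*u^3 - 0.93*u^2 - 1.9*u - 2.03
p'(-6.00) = 357.02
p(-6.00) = -719.63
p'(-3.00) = 90.62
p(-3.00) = -91.64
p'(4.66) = 199.21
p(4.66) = 294.77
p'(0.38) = -1.21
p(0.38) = -2.71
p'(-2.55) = 65.66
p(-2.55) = -56.62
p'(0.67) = 1.19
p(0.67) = -2.75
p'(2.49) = 53.36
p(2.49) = 37.18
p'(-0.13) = -1.49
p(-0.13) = -1.81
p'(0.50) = -0.42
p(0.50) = -2.81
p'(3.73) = 125.56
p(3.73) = 145.05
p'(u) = 9.66*u^2 - 1.86*u - 1.9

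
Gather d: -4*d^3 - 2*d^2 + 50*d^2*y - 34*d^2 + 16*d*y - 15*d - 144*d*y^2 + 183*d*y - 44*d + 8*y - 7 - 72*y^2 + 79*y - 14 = -4*d^3 + d^2*(50*y - 36) + d*(-144*y^2 + 199*y - 59) - 72*y^2 + 87*y - 21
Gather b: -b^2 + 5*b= -b^2 + 5*b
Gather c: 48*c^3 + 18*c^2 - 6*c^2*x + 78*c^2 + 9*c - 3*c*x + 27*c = 48*c^3 + c^2*(96 - 6*x) + c*(36 - 3*x)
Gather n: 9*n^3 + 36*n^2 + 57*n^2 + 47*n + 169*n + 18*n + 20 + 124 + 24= 9*n^3 + 93*n^2 + 234*n + 168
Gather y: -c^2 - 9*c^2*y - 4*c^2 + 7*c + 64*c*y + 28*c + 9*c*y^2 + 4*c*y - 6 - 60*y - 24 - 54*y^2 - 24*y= -5*c^2 + 35*c + y^2*(9*c - 54) + y*(-9*c^2 + 68*c - 84) - 30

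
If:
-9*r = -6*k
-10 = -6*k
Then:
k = 5/3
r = 10/9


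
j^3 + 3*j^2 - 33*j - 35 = (j - 5)*(j + 1)*(j + 7)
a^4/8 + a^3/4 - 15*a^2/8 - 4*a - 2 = (a/4 + 1)*(a/2 + 1/2)*(a - 4)*(a + 1)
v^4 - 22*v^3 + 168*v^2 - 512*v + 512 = (v - 8)^2*(v - 4)*(v - 2)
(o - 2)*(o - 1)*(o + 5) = o^3 + 2*o^2 - 13*o + 10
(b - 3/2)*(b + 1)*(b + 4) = b^3 + 7*b^2/2 - 7*b/2 - 6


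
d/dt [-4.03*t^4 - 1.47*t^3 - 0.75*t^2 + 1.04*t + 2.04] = -16.12*t^3 - 4.41*t^2 - 1.5*t + 1.04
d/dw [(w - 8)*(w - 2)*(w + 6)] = 3*w^2 - 8*w - 44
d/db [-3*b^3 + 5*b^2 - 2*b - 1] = -9*b^2 + 10*b - 2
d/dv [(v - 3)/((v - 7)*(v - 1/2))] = 4*(-v^2 + 6*v - 19)/(4*v^4 - 60*v^3 + 253*v^2 - 210*v + 49)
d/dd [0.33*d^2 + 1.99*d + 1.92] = 0.66*d + 1.99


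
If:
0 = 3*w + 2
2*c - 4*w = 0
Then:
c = -4/3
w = -2/3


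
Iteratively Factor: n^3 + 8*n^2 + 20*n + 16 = (n + 4)*(n^2 + 4*n + 4) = (n + 2)*(n + 4)*(n + 2)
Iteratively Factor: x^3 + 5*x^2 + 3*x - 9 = (x + 3)*(x^2 + 2*x - 3) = (x - 1)*(x + 3)*(x + 3)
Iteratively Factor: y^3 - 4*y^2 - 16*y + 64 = (y - 4)*(y^2 - 16) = (y - 4)^2*(y + 4)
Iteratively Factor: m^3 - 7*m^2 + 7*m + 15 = (m + 1)*(m^2 - 8*m + 15) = (m - 3)*(m + 1)*(m - 5)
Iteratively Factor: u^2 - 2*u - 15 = (u + 3)*(u - 5)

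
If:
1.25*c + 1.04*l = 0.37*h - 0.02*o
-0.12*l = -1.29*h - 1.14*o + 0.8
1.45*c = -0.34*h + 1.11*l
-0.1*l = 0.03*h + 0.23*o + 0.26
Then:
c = 0.06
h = 2.24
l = 0.76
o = -1.75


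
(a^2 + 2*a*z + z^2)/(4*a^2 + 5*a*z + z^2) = (a + z)/(4*a + z)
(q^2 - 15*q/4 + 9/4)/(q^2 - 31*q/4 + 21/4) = (q - 3)/(q - 7)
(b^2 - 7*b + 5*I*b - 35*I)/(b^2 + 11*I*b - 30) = (b - 7)/(b + 6*I)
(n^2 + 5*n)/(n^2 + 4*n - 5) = n/(n - 1)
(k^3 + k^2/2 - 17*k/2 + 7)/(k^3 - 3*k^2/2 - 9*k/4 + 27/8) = 4*(2*k^3 + k^2 - 17*k + 14)/(8*k^3 - 12*k^2 - 18*k + 27)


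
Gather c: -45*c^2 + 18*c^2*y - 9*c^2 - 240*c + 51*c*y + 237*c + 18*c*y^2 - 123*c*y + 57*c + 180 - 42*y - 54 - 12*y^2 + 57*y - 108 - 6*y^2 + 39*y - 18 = c^2*(18*y - 54) + c*(18*y^2 - 72*y + 54) - 18*y^2 + 54*y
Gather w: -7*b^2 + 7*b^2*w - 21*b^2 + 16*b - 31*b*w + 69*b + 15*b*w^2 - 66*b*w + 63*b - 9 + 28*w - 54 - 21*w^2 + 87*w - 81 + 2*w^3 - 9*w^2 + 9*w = -28*b^2 + 148*b + 2*w^3 + w^2*(15*b - 30) + w*(7*b^2 - 97*b + 124) - 144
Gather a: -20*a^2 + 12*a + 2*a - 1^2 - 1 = -20*a^2 + 14*a - 2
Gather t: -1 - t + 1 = -t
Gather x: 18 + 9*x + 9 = 9*x + 27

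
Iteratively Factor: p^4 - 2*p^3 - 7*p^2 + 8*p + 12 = (p + 1)*(p^3 - 3*p^2 - 4*p + 12) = (p - 2)*(p + 1)*(p^2 - p - 6) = (p - 2)*(p + 1)*(p + 2)*(p - 3)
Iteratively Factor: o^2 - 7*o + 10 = (o - 5)*(o - 2)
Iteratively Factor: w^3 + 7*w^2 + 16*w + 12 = (w + 2)*(w^2 + 5*w + 6) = (w + 2)*(w + 3)*(w + 2)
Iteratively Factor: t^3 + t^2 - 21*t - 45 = (t - 5)*(t^2 + 6*t + 9) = (t - 5)*(t + 3)*(t + 3)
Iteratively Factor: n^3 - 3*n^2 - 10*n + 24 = (n - 4)*(n^2 + n - 6) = (n - 4)*(n + 3)*(n - 2)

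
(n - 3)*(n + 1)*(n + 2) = n^3 - 7*n - 6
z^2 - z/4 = z*(z - 1/4)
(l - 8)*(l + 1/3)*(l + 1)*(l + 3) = l^4 - 11*l^3/3 - 91*l^2/3 - 101*l/3 - 8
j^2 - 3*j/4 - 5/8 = (j - 5/4)*(j + 1/2)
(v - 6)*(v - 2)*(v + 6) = v^3 - 2*v^2 - 36*v + 72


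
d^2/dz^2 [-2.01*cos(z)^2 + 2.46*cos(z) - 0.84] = -2.46*cos(z) + 4.02*cos(2*z)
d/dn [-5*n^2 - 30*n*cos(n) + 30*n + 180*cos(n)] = 30*n*sin(n) - 10*n - 180*sin(n) - 30*cos(n) + 30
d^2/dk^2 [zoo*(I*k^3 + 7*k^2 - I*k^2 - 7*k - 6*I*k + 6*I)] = nan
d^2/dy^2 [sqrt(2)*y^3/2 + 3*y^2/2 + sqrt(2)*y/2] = 3*sqrt(2)*y + 3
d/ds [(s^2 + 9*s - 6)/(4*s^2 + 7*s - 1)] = (-29*s^2 + 46*s + 33)/(16*s^4 + 56*s^3 + 41*s^2 - 14*s + 1)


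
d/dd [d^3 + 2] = 3*d^2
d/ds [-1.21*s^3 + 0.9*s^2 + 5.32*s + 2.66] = -3.63*s^2 + 1.8*s + 5.32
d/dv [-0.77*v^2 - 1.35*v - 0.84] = -1.54*v - 1.35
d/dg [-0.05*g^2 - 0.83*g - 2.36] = -0.1*g - 0.83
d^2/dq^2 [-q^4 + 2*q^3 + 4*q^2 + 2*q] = -12*q^2 + 12*q + 8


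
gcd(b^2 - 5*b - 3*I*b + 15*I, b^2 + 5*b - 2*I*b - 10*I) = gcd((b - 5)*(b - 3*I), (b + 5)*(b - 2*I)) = 1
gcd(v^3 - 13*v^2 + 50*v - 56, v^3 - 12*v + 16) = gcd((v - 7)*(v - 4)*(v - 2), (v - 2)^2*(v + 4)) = v - 2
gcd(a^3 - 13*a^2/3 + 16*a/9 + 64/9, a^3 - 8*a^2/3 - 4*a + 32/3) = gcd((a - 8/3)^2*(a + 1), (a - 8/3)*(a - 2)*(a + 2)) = a - 8/3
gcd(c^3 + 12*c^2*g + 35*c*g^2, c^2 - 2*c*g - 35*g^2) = c + 5*g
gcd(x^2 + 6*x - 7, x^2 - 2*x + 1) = x - 1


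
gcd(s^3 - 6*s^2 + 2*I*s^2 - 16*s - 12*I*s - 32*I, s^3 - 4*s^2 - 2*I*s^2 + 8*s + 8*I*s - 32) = s + 2*I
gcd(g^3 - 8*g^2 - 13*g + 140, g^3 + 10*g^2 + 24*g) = g + 4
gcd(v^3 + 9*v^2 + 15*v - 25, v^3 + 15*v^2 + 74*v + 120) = v + 5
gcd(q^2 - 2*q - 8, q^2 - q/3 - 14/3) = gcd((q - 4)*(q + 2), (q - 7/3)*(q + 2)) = q + 2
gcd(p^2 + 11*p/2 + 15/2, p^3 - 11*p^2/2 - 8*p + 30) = p + 5/2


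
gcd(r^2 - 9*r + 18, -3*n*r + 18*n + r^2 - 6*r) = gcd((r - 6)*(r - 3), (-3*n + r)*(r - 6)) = r - 6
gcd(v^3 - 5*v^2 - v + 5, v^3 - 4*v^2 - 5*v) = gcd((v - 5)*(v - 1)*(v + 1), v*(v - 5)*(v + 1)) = v^2 - 4*v - 5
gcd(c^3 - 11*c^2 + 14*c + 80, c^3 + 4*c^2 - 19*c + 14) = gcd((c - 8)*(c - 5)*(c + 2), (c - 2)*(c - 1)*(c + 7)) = 1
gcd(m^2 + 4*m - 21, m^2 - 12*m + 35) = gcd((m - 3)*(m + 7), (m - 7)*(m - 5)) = 1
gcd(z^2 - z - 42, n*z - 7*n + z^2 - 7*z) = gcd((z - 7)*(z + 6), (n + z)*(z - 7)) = z - 7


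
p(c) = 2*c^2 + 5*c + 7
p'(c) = 4*c + 5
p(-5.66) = 42.77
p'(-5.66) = -17.64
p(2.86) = 37.66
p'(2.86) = 16.44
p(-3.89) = 17.81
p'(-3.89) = -10.56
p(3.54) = 49.76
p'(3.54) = 19.16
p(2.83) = 37.17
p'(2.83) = 16.32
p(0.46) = 9.72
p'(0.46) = 6.84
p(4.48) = 69.54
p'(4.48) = 22.92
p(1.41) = 18.03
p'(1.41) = 10.64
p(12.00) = 355.00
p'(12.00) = 53.00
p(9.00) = 214.00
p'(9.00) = 41.00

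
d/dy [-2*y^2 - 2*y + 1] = -4*y - 2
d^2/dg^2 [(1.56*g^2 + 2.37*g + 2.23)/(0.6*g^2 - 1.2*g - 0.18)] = (3.9528*g^3 + 5.82768*g^2 - 8.09784*g + 5.981328)/(0.216*g^6 - 1.296*g^5 + 2.3976*g^4 - 0.9504*g^3 - 0.71928*g^2 - 0.11664*g - 0.005832)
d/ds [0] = 0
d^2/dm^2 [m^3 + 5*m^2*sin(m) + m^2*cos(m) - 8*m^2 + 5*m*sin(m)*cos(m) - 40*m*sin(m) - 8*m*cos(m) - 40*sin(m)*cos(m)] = -5*m^2*sin(m) - m^2*cos(m) + 36*m*sin(m) - 10*m*sin(2*m) + 28*m*cos(m) + 6*m + 26*sin(m) + 80*sin(2*m) - 78*cos(m) + 10*cos(2*m) - 16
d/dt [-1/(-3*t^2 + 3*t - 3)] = (1 - 2*t)/(3*(t^2 - t + 1)^2)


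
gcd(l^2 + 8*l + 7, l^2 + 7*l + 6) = l + 1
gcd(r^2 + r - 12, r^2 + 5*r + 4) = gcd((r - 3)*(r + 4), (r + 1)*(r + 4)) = r + 4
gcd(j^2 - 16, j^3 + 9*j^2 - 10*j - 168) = j - 4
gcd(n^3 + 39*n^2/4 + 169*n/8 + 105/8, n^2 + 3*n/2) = n + 3/2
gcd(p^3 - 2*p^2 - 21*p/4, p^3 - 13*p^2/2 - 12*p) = p^2 + 3*p/2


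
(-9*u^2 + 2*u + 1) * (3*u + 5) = -27*u^3 - 39*u^2 + 13*u + 5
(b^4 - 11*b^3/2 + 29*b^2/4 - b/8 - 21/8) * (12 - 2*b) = -2*b^5 + 23*b^4 - 161*b^3/2 + 349*b^2/4 + 15*b/4 - 63/2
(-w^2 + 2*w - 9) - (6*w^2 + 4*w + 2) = -7*w^2 - 2*w - 11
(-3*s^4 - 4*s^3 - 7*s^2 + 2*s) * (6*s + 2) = -18*s^5 - 30*s^4 - 50*s^3 - 2*s^2 + 4*s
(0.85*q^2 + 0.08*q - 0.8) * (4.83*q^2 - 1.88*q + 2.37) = 4.1055*q^4 - 1.2116*q^3 - 1.9999*q^2 + 1.6936*q - 1.896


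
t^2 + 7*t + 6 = (t + 1)*(t + 6)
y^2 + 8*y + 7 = (y + 1)*(y + 7)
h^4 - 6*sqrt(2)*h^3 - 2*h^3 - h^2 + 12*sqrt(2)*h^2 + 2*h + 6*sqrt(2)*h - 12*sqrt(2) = (h - 2)*(h - 1)*(h + 1)*(h - 6*sqrt(2))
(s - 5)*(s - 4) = s^2 - 9*s + 20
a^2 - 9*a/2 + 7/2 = (a - 7/2)*(a - 1)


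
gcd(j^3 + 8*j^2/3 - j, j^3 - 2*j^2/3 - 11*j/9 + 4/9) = j - 1/3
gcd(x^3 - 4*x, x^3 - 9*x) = x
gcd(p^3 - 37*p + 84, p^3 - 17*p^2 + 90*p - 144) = p - 3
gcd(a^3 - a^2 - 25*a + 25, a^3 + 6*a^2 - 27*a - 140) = a - 5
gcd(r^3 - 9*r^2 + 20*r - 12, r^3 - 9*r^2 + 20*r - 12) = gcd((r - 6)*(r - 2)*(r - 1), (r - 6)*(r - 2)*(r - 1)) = r^3 - 9*r^2 + 20*r - 12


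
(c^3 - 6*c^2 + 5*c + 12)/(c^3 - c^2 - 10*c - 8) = (c - 3)/(c + 2)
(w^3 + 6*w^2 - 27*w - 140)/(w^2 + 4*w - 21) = (w^2 - w - 20)/(w - 3)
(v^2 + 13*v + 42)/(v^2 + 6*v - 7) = (v + 6)/(v - 1)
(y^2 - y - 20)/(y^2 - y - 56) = (-y^2 + y + 20)/(-y^2 + y + 56)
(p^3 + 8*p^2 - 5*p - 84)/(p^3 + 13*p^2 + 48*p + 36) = (p^3 + 8*p^2 - 5*p - 84)/(p^3 + 13*p^2 + 48*p + 36)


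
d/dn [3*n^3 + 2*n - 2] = 9*n^2 + 2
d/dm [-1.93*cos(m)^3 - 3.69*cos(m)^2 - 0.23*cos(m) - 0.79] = (5.79*cos(m)^2 + 7.38*cos(m) + 0.23)*sin(m)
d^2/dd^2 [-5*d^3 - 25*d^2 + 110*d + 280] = -30*d - 50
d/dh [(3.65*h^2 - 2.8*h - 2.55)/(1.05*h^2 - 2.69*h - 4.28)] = (-6.8785*h^2 - 25.889*h + 5.1245)/(1.1025*h^4 - 5.649*h^3 - 1.7519*h^2 + 23.0264*h + 18.3184)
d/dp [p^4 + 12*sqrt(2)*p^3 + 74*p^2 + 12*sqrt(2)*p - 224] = 4*p^3 + 36*sqrt(2)*p^2 + 148*p + 12*sqrt(2)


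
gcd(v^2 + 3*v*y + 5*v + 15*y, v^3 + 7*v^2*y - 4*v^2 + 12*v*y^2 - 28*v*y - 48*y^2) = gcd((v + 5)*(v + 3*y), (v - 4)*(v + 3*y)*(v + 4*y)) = v + 3*y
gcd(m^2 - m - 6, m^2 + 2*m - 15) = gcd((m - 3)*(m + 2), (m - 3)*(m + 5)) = m - 3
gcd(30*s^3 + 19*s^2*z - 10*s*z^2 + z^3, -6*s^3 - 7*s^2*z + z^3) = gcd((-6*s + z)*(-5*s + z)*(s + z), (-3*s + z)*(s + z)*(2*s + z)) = s + z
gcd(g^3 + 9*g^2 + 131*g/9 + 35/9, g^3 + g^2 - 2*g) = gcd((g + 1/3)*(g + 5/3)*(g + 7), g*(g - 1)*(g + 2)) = 1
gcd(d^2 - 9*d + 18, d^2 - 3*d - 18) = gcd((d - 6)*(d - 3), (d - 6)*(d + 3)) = d - 6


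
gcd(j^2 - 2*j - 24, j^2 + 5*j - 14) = 1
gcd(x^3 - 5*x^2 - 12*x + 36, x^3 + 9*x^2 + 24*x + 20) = 1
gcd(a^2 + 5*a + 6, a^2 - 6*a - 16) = a + 2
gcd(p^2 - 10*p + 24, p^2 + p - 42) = p - 6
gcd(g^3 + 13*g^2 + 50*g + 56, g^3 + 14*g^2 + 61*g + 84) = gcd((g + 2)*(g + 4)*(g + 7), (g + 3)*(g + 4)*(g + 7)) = g^2 + 11*g + 28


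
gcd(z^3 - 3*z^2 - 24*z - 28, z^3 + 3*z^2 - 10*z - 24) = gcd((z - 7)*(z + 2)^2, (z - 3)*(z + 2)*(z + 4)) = z + 2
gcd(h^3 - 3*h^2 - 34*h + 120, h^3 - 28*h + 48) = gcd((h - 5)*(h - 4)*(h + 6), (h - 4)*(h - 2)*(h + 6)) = h^2 + 2*h - 24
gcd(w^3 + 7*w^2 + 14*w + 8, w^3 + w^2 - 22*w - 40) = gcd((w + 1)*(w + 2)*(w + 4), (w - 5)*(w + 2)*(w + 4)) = w^2 + 6*w + 8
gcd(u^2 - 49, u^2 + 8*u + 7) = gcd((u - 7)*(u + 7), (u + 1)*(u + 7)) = u + 7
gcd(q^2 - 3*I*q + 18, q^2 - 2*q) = 1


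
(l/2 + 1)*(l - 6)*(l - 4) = l^3/2 - 4*l^2 + 2*l + 24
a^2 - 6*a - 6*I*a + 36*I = (a - 6)*(a - 6*I)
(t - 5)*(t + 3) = t^2 - 2*t - 15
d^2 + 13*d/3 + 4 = (d + 4/3)*(d + 3)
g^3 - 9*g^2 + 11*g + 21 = (g - 7)*(g - 3)*(g + 1)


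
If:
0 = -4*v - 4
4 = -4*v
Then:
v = -1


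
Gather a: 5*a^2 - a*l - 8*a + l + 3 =5*a^2 + a*(-l - 8) + l + 3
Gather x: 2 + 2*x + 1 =2*x + 3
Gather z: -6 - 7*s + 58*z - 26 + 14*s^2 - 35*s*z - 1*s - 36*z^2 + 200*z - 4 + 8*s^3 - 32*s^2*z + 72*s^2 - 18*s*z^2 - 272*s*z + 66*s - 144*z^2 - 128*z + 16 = 8*s^3 + 86*s^2 + 58*s + z^2*(-18*s - 180) + z*(-32*s^2 - 307*s + 130) - 20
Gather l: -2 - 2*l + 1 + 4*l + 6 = 2*l + 5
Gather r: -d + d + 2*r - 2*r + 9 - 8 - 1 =0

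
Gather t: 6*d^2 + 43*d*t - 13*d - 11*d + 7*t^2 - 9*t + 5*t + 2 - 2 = 6*d^2 - 24*d + 7*t^2 + t*(43*d - 4)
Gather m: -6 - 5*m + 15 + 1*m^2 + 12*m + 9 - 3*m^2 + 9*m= -2*m^2 + 16*m + 18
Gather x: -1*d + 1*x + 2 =-d + x + 2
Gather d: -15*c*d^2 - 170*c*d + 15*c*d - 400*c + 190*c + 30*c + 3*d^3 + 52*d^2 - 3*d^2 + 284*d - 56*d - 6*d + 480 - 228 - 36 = -180*c + 3*d^3 + d^2*(49 - 15*c) + d*(222 - 155*c) + 216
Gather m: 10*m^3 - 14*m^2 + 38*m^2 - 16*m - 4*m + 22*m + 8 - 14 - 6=10*m^3 + 24*m^2 + 2*m - 12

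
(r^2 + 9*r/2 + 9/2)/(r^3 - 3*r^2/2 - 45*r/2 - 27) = 1/(r - 6)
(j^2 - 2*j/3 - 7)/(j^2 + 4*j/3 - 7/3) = (j - 3)/(j - 1)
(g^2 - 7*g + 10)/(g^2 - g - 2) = (g - 5)/(g + 1)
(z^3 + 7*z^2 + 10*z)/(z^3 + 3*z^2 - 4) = z*(z + 5)/(z^2 + z - 2)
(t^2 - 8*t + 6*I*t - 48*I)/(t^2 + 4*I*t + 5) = (t^2 + t*(-8 + 6*I) - 48*I)/(t^2 + 4*I*t + 5)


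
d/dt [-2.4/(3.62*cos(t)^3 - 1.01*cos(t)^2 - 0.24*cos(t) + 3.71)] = (-26.064*cos(t)^2 + 4.848*cos(t) + 0.576)*sin(t)/(3.62*cos(t)^3 - 1.01*cos(t)^2 - 0.24*cos(t) + 3.71)^2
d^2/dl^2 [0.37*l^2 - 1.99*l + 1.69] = 0.740000000000000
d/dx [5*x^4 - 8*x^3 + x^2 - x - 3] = 20*x^3 - 24*x^2 + 2*x - 1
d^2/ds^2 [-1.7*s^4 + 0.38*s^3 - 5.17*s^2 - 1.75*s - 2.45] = -20.4*s^2 + 2.28*s - 10.34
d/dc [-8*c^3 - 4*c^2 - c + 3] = -24*c^2 - 8*c - 1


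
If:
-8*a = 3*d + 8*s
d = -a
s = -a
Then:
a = 0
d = 0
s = 0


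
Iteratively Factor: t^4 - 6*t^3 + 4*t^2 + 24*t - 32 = (t + 2)*(t^3 - 8*t^2 + 20*t - 16) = (t - 4)*(t + 2)*(t^2 - 4*t + 4) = (t - 4)*(t - 2)*(t + 2)*(t - 2)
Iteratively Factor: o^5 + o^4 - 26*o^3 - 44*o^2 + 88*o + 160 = (o + 2)*(o^4 - o^3 - 24*o^2 + 4*o + 80) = (o - 5)*(o + 2)*(o^3 + 4*o^2 - 4*o - 16) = (o - 5)*(o + 2)*(o + 4)*(o^2 - 4) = (o - 5)*(o - 2)*(o + 2)*(o + 4)*(o + 2)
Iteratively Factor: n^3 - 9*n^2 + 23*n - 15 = (n - 1)*(n^2 - 8*n + 15) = (n - 3)*(n - 1)*(n - 5)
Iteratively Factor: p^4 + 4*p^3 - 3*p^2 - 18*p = (p)*(p^3 + 4*p^2 - 3*p - 18) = p*(p + 3)*(p^2 + p - 6) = p*(p + 3)^2*(p - 2)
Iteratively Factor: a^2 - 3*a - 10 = (a - 5)*(a + 2)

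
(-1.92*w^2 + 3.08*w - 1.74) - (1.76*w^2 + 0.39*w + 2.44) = -3.68*w^2 + 2.69*w - 4.18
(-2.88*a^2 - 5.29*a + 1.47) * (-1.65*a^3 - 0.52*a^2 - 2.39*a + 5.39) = 4.752*a^5 + 10.2261*a^4 + 7.2085*a^3 - 3.6445*a^2 - 32.0264*a + 7.9233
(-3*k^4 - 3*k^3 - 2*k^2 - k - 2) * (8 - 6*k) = 18*k^5 - 6*k^4 - 12*k^3 - 10*k^2 + 4*k - 16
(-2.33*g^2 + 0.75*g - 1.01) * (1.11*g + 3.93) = -2.5863*g^3 - 8.3244*g^2 + 1.8264*g - 3.9693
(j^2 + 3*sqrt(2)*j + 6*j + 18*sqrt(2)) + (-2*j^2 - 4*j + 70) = -j^2 + 2*j + 3*sqrt(2)*j + 18*sqrt(2) + 70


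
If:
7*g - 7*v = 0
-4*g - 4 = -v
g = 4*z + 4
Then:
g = -4/3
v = -4/3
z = -4/3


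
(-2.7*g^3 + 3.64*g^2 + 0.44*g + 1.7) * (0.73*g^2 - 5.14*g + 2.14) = -1.971*g^5 + 16.5352*g^4 - 24.1664*g^3 + 6.769*g^2 - 7.7964*g + 3.638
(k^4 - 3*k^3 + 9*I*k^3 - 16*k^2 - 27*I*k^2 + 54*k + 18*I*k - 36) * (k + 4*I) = k^5 - 3*k^4 + 13*I*k^4 - 52*k^3 - 39*I*k^3 + 162*k^2 - 46*I*k^2 - 108*k + 216*I*k - 144*I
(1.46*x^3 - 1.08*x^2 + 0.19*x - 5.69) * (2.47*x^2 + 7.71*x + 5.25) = 3.6062*x^5 + 8.589*x^4 - 0.192500000000001*x^3 - 18.2594*x^2 - 42.8724*x - 29.8725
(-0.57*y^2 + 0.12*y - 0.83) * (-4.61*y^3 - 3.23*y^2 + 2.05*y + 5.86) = 2.6277*y^5 + 1.2879*y^4 + 2.2702*y^3 - 0.4133*y^2 - 0.9983*y - 4.8638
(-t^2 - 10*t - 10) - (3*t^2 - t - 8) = -4*t^2 - 9*t - 2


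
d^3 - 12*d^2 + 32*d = d*(d - 8)*(d - 4)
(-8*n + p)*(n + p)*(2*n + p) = -16*n^3 - 22*n^2*p - 5*n*p^2 + p^3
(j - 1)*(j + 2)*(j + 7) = j^3 + 8*j^2 + 5*j - 14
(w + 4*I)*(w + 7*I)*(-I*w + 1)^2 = -w^4 - 13*I*w^3 + 51*w^2 + 67*I*w - 28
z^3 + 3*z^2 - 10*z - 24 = (z - 3)*(z + 2)*(z + 4)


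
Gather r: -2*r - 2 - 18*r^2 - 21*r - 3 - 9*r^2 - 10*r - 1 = -27*r^2 - 33*r - 6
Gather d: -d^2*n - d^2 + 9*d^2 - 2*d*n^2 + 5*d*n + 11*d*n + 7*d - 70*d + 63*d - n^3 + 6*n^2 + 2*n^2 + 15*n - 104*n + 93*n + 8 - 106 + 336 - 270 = d^2*(8 - n) + d*(-2*n^2 + 16*n) - n^3 + 8*n^2 + 4*n - 32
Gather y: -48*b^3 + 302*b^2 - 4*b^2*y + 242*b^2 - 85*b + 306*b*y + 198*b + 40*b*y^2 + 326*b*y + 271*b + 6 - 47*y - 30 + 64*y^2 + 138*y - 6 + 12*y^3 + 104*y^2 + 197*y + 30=-48*b^3 + 544*b^2 + 384*b + 12*y^3 + y^2*(40*b + 168) + y*(-4*b^2 + 632*b + 288)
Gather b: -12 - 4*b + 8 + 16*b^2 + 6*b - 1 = 16*b^2 + 2*b - 5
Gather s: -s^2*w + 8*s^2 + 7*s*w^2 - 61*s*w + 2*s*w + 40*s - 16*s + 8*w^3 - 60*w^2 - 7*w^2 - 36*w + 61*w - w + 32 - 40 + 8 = s^2*(8 - w) + s*(7*w^2 - 59*w + 24) + 8*w^3 - 67*w^2 + 24*w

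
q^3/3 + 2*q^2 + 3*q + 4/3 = (q/3 + 1/3)*(q + 1)*(q + 4)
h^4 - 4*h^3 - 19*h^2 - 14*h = h*(h - 7)*(h + 1)*(h + 2)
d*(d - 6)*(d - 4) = d^3 - 10*d^2 + 24*d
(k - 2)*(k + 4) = k^2 + 2*k - 8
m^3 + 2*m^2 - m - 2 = (m - 1)*(m + 1)*(m + 2)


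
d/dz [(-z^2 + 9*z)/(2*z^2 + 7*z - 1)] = (-25*z^2 + 2*z - 9)/(4*z^4 + 28*z^3 + 45*z^2 - 14*z + 1)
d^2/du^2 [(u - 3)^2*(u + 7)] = 6*u + 2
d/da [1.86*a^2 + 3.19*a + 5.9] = 3.72*a + 3.19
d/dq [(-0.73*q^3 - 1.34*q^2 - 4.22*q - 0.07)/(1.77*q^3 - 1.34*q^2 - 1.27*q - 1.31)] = (3.35*q^4 + 16.793*q^3 - 0.712399999999999*q^2 + 3.3232*q + 5.4393)/(3.1329*q^6 - 4.7436*q^5 - 2.7002*q^4 - 1.2338*q^3 + 5.1237*q^2 + 3.3274*q + 1.7161)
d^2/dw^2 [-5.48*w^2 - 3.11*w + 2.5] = -10.9600000000000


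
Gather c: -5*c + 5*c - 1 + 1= 0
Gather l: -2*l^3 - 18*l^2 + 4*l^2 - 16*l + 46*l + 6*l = -2*l^3 - 14*l^2 + 36*l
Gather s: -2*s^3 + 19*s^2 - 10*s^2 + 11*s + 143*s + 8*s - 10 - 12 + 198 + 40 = -2*s^3 + 9*s^2 + 162*s + 216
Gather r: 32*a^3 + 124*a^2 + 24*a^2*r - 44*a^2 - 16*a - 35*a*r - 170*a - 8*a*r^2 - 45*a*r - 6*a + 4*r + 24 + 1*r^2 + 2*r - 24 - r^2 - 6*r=32*a^3 + 80*a^2 - 8*a*r^2 - 192*a + r*(24*a^2 - 80*a)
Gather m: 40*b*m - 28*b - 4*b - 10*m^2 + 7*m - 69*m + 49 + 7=-32*b - 10*m^2 + m*(40*b - 62) + 56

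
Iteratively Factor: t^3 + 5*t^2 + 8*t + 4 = (t + 1)*(t^2 + 4*t + 4) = (t + 1)*(t + 2)*(t + 2)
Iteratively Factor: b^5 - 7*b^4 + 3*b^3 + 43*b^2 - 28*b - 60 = (b - 3)*(b^4 - 4*b^3 - 9*b^2 + 16*b + 20) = (b - 3)*(b - 2)*(b^3 - 2*b^2 - 13*b - 10) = (b - 3)*(b - 2)*(b + 1)*(b^2 - 3*b - 10) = (b - 5)*(b - 3)*(b - 2)*(b + 1)*(b + 2)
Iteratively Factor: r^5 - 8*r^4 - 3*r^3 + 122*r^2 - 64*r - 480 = (r - 5)*(r^4 - 3*r^3 - 18*r^2 + 32*r + 96) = (r - 5)*(r - 4)*(r^3 + r^2 - 14*r - 24) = (r - 5)*(r - 4)*(r + 2)*(r^2 - r - 12) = (r - 5)*(r - 4)^2*(r + 2)*(r + 3)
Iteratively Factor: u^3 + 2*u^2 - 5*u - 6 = (u + 1)*(u^2 + u - 6) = (u - 2)*(u + 1)*(u + 3)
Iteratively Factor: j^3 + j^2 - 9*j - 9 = (j + 3)*(j^2 - 2*j - 3) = (j + 1)*(j + 3)*(j - 3)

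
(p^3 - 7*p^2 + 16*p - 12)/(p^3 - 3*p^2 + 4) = (p - 3)/(p + 1)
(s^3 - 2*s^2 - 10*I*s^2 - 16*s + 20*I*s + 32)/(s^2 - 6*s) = (s^3 + s^2*(-2 - 10*I) + 4*s*(-4 + 5*I) + 32)/(s*(s - 6))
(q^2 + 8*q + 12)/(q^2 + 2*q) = (q + 6)/q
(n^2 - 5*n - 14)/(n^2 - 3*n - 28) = (n + 2)/(n + 4)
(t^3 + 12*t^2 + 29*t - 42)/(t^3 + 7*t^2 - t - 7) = (t + 6)/(t + 1)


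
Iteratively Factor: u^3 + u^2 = (u)*(u^2 + u) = u*(u + 1)*(u)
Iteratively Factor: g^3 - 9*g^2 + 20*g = (g)*(g^2 - 9*g + 20) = g*(g - 4)*(g - 5)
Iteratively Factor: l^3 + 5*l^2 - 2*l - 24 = (l + 3)*(l^2 + 2*l - 8) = (l + 3)*(l + 4)*(l - 2)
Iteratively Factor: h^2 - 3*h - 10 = (h + 2)*(h - 5)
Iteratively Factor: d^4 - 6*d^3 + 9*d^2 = (d)*(d^3 - 6*d^2 + 9*d) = d*(d - 3)*(d^2 - 3*d) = d^2*(d - 3)*(d - 3)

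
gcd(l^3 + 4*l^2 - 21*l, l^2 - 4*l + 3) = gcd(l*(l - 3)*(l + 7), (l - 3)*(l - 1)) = l - 3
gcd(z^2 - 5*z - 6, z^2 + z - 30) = 1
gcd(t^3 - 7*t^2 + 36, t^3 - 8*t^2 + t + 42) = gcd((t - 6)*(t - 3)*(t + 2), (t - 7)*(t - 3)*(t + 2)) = t^2 - t - 6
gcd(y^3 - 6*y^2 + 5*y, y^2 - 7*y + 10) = y - 5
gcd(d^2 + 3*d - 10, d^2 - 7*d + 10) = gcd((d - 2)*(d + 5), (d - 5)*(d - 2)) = d - 2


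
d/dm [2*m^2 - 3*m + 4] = 4*m - 3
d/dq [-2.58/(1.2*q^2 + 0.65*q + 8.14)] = (6.192*q + 1.677)/(1.2*q^2 + 0.65*q + 8.14)^2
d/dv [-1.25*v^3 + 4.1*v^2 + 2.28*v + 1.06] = -3.75*v^2 + 8.2*v + 2.28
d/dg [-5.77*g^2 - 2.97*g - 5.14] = -11.54*g - 2.97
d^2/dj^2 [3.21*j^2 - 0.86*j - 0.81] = 6.42000000000000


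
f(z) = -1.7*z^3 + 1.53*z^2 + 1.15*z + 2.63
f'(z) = -5.1*z^2 + 3.06*z + 1.15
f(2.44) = -10.15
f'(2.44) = -21.75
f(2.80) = -19.47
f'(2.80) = -30.27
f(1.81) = -0.36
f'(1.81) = -10.02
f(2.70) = -16.57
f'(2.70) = -27.77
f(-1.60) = 11.67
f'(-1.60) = -16.80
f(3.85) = -67.28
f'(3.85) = -62.66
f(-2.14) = 23.84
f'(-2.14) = -28.75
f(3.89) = -69.81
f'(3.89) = -64.12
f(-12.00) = 3146.75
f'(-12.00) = -769.97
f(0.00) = 2.63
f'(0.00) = 1.15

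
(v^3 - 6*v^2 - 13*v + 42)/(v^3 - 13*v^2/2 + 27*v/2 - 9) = 2*(v^2 - 4*v - 21)/(2*v^2 - 9*v + 9)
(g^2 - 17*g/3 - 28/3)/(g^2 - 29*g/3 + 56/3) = (3*g + 4)/(3*g - 8)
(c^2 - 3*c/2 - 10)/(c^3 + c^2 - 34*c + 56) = (c + 5/2)/(c^2 + 5*c - 14)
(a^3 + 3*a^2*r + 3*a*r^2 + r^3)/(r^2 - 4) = (a^3 + 3*a^2*r + 3*a*r^2 + r^3)/(r^2 - 4)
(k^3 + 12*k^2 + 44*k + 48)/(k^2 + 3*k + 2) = (k^2 + 10*k + 24)/(k + 1)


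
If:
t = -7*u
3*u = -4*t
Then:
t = 0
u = 0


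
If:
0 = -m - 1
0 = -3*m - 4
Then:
No Solution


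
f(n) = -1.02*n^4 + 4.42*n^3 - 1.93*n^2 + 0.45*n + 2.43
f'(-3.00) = 241.53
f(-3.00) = -218.25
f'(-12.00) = 9006.45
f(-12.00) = -29069.37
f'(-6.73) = 1870.68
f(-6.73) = -3527.80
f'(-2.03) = 97.06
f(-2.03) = -60.73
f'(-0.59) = 8.18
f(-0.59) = 0.46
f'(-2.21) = 117.78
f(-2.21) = -80.03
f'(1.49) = 10.64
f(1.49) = 8.41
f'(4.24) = -88.53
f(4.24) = -23.10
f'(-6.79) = 1915.23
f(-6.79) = -3641.37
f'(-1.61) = 58.06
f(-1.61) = -28.60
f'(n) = -4.08*n^3 + 13.26*n^2 - 3.86*n + 0.45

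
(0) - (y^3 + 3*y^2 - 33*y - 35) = -y^3 - 3*y^2 + 33*y + 35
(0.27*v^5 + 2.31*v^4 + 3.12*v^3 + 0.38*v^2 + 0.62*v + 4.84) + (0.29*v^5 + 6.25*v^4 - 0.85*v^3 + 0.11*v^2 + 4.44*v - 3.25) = 0.56*v^5 + 8.56*v^4 + 2.27*v^3 + 0.49*v^2 + 5.06*v + 1.59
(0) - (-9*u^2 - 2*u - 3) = 9*u^2 + 2*u + 3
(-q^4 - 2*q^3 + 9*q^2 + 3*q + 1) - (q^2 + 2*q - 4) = -q^4 - 2*q^3 + 8*q^2 + q + 5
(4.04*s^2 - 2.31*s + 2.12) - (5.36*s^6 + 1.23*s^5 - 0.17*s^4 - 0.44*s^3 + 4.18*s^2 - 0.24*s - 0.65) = -5.36*s^6 - 1.23*s^5 + 0.17*s^4 + 0.44*s^3 - 0.14*s^2 - 2.07*s + 2.77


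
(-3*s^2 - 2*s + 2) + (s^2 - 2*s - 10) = -2*s^2 - 4*s - 8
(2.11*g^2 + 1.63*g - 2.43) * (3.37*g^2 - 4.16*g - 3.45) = 7.1107*g^4 - 3.2845*g^3 - 22.2494*g^2 + 4.4853*g + 8.3835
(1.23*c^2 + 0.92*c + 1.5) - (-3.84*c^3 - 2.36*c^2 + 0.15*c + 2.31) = 3.84*c^3 + 3.59*c^2 + 0.77*c - 0.81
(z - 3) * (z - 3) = z^2 - 6*z + 9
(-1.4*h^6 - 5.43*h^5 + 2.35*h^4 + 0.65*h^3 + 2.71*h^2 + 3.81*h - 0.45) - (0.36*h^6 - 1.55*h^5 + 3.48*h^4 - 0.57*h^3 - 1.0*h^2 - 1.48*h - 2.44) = -1.76*h^6 - 3.88*h^5 - 1.13*h^4 + 1.22*h^3 + 3.71*h^2 + 5.29*h + 1.99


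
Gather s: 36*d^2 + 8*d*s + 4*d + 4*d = 36*d^2 + 8*d*s + 8*d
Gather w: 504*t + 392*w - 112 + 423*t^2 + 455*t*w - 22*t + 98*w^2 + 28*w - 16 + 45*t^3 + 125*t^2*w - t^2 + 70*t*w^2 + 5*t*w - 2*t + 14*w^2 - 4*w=45*t^3 + 422*t^2 + 480*t + w^2*(70*t + 112) + w*(125*t^2 + 460*t + 416) - 128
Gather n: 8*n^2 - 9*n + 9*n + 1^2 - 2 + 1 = 8*n^2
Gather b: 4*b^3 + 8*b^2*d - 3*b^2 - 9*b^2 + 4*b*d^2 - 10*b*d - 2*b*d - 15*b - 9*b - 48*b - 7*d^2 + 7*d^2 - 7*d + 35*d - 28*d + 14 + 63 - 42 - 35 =4*b^3 + b^2*(8*d - 12) + b*(4*d^2 - 12*d - 72)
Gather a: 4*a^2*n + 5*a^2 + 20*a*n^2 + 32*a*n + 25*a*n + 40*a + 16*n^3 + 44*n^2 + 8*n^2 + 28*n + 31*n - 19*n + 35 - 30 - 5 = a^2*(4*n + 5) + a*(20*n^2 + 57*n + 40) + 16*n^3 + 52*n^2 + 40*n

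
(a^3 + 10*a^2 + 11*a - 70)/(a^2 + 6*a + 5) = (a^2 + 5*a - 14)/(a + 1)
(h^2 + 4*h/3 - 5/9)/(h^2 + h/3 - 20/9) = (3*h - 1)/(3*h - 4)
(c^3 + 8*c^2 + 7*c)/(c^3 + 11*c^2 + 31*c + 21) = c/(c + 3)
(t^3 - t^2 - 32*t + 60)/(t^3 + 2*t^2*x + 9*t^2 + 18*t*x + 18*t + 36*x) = (t^2 - 7*t + 10)/(t^2 + 2*t*x + 3*t + 6*x)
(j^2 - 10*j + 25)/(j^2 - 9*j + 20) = (j - 5)/(j - 4)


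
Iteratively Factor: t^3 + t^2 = (t + 1)*(t^2) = t*(t + 1)*(t)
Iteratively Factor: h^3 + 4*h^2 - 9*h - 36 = (h + 4)*(h^2 - 9) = (h + 3)*(h + 4)*(h - 3)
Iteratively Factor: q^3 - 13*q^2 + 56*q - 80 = (q - 4)*(q^2 - 9*q + 20) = (q - 4)^2*(q - 5)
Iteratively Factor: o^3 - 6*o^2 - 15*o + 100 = (o - 5)*(o^2 - o - 20) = (o - 5)^2*(o + 4)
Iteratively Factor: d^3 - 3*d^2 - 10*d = (d + 2)*(d^2 - 5*d) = d*(d + 2)*(d - 5)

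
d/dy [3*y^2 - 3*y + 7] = 6*y - 3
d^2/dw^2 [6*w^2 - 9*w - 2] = 12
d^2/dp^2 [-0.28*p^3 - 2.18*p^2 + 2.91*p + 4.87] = -1.68*p - 4.36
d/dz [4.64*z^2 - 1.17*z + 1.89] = 9.28*z - 1.17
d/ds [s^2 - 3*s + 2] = 2*s - 3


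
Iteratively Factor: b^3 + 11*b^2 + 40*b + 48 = (b + 4)*(b^2 + 7*b + 12) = (b + 3)*(b + 4)*(b + 4)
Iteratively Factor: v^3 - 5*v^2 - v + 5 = (v - 5)*(v^2 - 1) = (v - 5)*(v - 1)*(v + 1)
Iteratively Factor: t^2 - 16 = (t + 4)*(t - 4)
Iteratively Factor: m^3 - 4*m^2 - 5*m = (m - 5)*(m^2 + m) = m*(m - 5)*(m + 1)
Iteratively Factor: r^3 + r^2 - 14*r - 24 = (r - 4)*(r^2 + 5*r + 6) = (r - 4)*(r + 2)*(r + 3)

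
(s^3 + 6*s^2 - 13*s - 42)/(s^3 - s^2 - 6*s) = (s + 7)/s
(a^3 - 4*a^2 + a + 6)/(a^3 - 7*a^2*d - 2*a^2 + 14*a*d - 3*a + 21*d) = (a - 2)/(a - 7*d)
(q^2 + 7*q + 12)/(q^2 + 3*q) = (q + 4)/q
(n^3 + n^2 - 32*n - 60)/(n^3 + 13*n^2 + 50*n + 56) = (n^2 - n - 30)/(n^2 + 11*n + 28)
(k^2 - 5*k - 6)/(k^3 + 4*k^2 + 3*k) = (k - 6)/(k*(k + 3))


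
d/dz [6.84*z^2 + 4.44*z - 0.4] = 13.68*z + 4.44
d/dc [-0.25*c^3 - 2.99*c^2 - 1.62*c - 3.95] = -0.75*c^2 - 5.98*c - 1.62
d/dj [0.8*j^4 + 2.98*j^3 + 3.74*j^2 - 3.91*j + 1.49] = 3.2*j^3 + 8.94*j^2 + 7.48*j - 3.91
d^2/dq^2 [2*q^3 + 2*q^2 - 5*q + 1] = 12*q + 4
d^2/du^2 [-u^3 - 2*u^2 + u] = -6*u - 4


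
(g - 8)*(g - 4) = g^2 - 12*g + 32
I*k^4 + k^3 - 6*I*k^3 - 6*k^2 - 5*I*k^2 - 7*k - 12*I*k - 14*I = (k - 7)*(k - 2*I)*(k + I)*(I*k + I)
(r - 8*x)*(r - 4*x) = r^2 - 12*r*x + 32*x^2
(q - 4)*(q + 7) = q^2 + 3*q - 28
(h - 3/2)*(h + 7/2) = h^2 + 2*h - 21/4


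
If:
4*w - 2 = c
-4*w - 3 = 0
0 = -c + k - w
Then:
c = -5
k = -23/4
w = -3/4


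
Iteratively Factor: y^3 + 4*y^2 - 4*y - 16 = (y + 4)*(y^2 - 4) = (y - 2)*(y + 4)*(y + 2)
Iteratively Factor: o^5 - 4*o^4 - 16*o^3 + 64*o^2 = (o)*(o^4 - 4*o^3 - 16*o^2 + 64*o) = o*(o - 4)*(o^3 - 16*o) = o*(o - 4)^2*(o^2 + 4*o) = o^2*(o - 4)^2*(o + 4)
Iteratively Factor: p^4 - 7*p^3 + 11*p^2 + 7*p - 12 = (p - 3)*(p^3 - 4*p^2 - p + 4) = (p - 4)*(p - 3)*(p^2 - 1) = (p - 4)*(p - 3)*(p + 1)*(p - 1)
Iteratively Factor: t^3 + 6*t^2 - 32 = (t - 2)*(t^2 + 8*t + 16) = (t - 2)*(t + 4)*(t + 4)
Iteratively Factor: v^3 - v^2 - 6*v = (v + 2)*(v^2 - 3*v) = v*(v + 2)*(v - 3)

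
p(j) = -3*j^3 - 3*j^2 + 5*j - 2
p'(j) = -9*j^2 - 6*j + 5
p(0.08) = -1.62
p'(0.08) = 4.46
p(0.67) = -0.90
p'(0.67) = -3.06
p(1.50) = -11.38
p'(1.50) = -24.25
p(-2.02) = 0.39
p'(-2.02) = -19.60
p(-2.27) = 6.28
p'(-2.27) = -27.76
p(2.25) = -40.11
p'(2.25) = -54.06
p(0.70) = -1.00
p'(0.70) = -3.61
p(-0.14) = -2.75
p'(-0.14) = 5.66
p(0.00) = -2.00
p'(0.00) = 5.00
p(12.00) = -5558.00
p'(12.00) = -1363.00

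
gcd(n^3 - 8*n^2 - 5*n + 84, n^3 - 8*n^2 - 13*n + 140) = n - 7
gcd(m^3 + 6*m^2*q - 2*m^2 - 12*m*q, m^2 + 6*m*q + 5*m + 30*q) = m + 6*q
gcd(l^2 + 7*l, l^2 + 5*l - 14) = l + 7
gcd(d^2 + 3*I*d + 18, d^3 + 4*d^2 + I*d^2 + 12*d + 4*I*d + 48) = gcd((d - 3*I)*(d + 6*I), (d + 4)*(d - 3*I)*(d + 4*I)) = d - 3*I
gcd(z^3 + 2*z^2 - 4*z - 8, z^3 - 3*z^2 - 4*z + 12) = z^2 - 4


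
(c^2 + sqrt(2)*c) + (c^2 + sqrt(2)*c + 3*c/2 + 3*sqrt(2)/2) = 2*c^2 + 3*c/2 + 2*sqrt(2)*c + 3*sqrt(2)/2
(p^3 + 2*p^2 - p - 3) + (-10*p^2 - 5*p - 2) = p^3 - 8*p^2 - 6*p - 5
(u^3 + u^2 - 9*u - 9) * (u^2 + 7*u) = u^5 + 8*u^4 - 2*u^3 - 72*u^2 - 63*u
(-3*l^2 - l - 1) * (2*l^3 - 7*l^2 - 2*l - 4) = -6*l^5 + 19*l^4 + 11*l^3 + 21*l^2 + 6*l + 4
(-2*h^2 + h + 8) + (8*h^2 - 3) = 6*h^2 + h + 5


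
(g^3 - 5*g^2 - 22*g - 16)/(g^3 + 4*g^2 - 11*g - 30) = (g^2 - 7*g - 8)/(g^2 + 2*g - 15)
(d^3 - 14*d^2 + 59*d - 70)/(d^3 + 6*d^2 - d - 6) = (d^3 - 14*d^2 + 59*d - 70)/(d^3 + 6*d^2 - d - 6)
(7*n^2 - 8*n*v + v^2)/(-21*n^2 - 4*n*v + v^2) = (-n + v)/(3*n + v)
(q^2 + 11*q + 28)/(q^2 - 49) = (q + 4)/(q - 7)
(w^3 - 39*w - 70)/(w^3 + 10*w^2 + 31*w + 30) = (w - 7)/(w + 3)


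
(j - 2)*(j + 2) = j^2 - 4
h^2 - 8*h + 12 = (h - 6)*(h - 2)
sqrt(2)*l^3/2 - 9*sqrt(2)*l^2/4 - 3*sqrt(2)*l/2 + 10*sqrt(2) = (l - 4)*(l - 5/2)*(sqrt(2)*l/2 + sqrt(2))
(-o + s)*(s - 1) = -o*s + o + s^2 - s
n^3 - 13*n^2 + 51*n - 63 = (n - 7)*(n - 3)^2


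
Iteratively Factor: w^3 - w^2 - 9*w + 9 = (w - 3)*(w^2 + 2*w - 3) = (w - 3)*(w + 3)*(w - 1)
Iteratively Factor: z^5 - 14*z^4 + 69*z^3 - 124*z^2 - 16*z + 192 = (z - 4)*(z^4 - 10*z^3 + 29*z^2 - 8*z - 48) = (z - 4)^2*(z^3 - 6*z^2 + 5*z + 12) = (z - 4)^3*(z^2 - 2*z - 3) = (z - 4)^3*(z + 1)*(z - 3)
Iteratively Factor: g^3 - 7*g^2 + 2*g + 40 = (g - 4)*(g^2 - 3*g - 10) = (g - 4)*(g + 2)*(g - 5)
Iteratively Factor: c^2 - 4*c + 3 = (c - 1)*(c - 3)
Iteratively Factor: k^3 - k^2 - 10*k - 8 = (k + 1)*(k^2 - 2*k - 8) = (k - 4)*(k + 1)*(k + 2)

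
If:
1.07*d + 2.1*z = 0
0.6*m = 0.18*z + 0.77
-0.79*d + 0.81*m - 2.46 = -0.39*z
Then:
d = -1.28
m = 1.48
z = 0.65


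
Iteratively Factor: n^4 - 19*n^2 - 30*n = (n + 3)*(n^3 - 3*n^2 - 10*n) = (n + 2)*(n + 3)*(n^2 - 5*n) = n*(n + 2)*(n + 3)*(n - 5)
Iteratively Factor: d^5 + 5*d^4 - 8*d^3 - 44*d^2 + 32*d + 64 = (d + 4)*(d^4 + d^3 - 12*d^2 + 4*d + 16) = (d + 1)*(d + 4)*(d^3 - 12*d + 16) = (d - 2)*(d + 1)*(d + 4)*(d^2 + 2*d - 8) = (d - 2)*(d + 1)*(d + 4)^2*(d - 2)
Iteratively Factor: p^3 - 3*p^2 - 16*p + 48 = (p + 4)*(p^2 - 7*p + 12) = (p - 3)*(p + 4)*(p - 4)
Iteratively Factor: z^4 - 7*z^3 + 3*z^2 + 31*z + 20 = (z + 1)*(z^3 - 8*z^2 + 11*z + 20) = (z - 4)*(z + 1)*(z^2 - 4*z - 5) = (z - 5)*(z - 4)*(z + 1)*(z + 1)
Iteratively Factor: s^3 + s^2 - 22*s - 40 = (s + 4)*(s^2 - 3*s - 10) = (s + 2)*(s + 4)*(s - 5)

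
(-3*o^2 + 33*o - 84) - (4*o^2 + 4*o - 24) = -7*o^2 + 29*o - 60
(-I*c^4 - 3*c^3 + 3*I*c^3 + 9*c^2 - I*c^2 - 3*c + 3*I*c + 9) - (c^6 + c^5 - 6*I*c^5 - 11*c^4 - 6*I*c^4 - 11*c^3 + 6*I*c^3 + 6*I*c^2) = -c^6 - c^5 + 6*I*c^5 + 11*c^4 + 5*I*c^4 + 8*c^3 - 3*I*c^3 + 9*c^2 - 7*I*c^2 - 3*c + 3*I*c + 9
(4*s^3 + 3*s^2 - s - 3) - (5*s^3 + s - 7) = -s^3 + 3*s^2 - 2*s + 4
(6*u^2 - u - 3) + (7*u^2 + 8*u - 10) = 13*u^2 + 7*u - 13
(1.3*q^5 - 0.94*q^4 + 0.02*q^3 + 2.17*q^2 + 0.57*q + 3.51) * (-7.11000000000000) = -9.243*q^5 + 6.6834*q^4 - 0.1422*q^3 - 15.4287*q^2 - 4.0527*q - 24.9561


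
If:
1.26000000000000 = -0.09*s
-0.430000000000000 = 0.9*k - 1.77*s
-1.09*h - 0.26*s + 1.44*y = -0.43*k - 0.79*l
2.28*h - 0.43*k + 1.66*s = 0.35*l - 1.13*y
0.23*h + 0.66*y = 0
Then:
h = 12.63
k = -28.01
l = 36.09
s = -14.00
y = -4.40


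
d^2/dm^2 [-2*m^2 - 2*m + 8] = -4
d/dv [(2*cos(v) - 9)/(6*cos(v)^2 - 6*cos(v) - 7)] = 4*(3*cos(v)^2 - 27*cos(v) + 17)*sin(v)/(6*sin(v)^2 + 6*cos(v) + 1)^2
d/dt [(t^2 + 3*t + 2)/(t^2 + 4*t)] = (t^2 - 4*t - 8)/(t^2*(t^2 + 8*t + 16))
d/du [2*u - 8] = 2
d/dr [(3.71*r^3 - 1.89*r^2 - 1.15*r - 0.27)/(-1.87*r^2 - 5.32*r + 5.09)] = (-6.9377*r^4 - 39.4744*r^3 + 64.556*r^2 - 20.25*r - 7.2899)/(3.4969*r^4 + 19.8968*r^3 + 9.2658*r^2 - 54.1576*r + 25.9081)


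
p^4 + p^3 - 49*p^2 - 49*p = p*(p - 7)*(p + 1)*(p + 7)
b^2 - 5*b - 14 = (b - 7)*(b + 2)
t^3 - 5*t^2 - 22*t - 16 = (t - 8)*(t + 1)*(t + 2)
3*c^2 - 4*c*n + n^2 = (-3*c + n)*(-c + n)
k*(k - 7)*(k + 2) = k^3 - 5*k^2 - 14*k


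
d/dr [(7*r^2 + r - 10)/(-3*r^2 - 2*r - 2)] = 11*(-r^2 - 8*r - 2)/(9*r^4 + 12*r^3 + 16*r^2 + 8*r + 4)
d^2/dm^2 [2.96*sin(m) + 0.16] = -2.96*sin(m)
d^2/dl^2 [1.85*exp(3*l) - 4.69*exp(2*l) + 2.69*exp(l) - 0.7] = (16.65*exp(2*l) - 18.76*exp(l) + 2.69)*exp(l)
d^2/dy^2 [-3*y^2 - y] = -6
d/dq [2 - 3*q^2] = -6*q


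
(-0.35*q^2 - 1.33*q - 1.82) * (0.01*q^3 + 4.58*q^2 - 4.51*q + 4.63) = -0.0035*q^5 - 1.6163*q^4 - 4.5311*q^3 - 3.9578*q^2 + 2.0503*q - 8.4266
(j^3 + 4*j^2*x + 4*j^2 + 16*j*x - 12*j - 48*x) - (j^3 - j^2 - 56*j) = 4*j^2*x + 5*j^2 + 16*j*x + 44*j - 48*x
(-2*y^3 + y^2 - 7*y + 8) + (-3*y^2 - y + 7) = -2*y^3 - 2*y^2 - 8*y + 15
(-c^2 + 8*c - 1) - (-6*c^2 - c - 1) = 5*c^2 + 9*c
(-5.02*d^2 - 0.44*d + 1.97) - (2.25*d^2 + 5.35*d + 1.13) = -7.27*d^2 - 5.79*d + 0.84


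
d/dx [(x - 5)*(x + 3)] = 2*x - 2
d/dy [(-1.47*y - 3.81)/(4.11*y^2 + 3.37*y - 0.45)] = (6.0417*y^2 + 31.3182*y + 13.5012)/(16.8921*y^4 + 27.7014*y^3 + 7.6579*y^2 - 3.033*y + 0.2025)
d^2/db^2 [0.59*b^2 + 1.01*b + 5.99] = 1.18000000000000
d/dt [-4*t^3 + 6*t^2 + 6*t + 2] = -12*t^2 + 12*t + 6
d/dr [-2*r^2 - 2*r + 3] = -4*r - 2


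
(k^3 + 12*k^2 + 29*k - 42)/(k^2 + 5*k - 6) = k + 7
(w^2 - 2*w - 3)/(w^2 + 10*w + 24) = (w^2 - 2*w - 3)/(w^2 + 10*w + 24)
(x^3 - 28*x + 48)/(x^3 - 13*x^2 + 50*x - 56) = (x + 6)/(x - 7)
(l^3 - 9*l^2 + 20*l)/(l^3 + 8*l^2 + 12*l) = (l^2 - 9*l + 20)/(l^2 + 8*l + 12)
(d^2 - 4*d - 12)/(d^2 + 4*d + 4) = (d - 6)/(d + 2)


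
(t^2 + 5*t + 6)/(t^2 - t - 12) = (t + 2)/(t - 4)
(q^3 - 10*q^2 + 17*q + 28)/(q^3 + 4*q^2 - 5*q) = (q^3 - 10*q^2 + 17*q + 28)/(q*(q^2 + 4*q - 5))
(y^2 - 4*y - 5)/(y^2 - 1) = (y - 5)/(y - 1)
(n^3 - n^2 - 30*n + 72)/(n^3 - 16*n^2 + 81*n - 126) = (n^2 + 2*n - 24)/(n^2 - 13*n + 42)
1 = 1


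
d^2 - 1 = (d - 1)*(d + 1)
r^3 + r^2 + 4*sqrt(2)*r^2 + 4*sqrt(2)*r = r*(r + 1)*(r + 4*sqrt(2))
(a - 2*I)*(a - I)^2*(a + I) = a^4 - 3*I*a^3 - a^2 - 3*I*a - 2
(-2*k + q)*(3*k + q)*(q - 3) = -6*k^2*q + 18*k^2 + k*q^2 - 3*k*q + q^3 - 3*q^2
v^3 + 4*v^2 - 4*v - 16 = (v - 2)*(v + 2)*(v + 4)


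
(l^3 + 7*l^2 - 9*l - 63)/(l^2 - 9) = l + 7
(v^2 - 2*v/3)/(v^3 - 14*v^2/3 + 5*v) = (3*v - 2)/(3*v^2 - 14*v + 15)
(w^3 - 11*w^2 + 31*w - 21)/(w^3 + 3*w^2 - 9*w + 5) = (w^2 - 10*w + 21)/(w^2 + 4*w - 5)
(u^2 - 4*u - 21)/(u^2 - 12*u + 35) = (u + 3)/(u - 5)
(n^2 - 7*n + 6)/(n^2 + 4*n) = (n^2 - 7*n + 6)/(n*(n + 4))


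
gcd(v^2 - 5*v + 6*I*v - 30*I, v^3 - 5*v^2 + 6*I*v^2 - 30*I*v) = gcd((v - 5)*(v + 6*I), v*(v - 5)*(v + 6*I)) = v^2 + v*(-5 + 6*I) - 30*I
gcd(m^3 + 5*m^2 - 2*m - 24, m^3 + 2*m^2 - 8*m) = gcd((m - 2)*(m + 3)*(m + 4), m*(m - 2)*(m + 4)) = m^2 + 2*m - 8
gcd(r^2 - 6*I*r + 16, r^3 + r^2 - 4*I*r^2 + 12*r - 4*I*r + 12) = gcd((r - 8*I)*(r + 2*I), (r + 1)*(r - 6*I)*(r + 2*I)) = r + 2*I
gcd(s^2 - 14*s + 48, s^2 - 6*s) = s - 6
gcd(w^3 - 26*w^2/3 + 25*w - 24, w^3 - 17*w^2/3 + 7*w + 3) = w^2 - 6*w + 9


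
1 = 1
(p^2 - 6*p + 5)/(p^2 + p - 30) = (p - 1)/(p + 6)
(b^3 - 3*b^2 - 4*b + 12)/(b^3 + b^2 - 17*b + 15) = (b^2 - 4)/(b^2 + 4*b - 5)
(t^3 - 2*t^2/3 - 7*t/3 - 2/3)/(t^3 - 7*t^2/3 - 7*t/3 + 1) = (3*t^2 - 5*t - 2)/(3*t^2 - 10*t + 3)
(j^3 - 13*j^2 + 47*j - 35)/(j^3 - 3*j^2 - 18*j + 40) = (j^2 - 8*j + 7)/(j^2 + 2*j - 8)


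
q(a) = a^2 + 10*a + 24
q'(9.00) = 28.00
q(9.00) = 195.00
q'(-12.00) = -14.00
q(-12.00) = 48.00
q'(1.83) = 13.66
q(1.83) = 45.65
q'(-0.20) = 9.60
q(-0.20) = 22.04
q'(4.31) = 18.62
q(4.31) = 85.68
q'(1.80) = 13.60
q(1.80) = 45.24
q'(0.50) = 11.00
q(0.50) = 29.25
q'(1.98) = 13.96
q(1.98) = 47.72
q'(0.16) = 10.32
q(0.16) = 25.63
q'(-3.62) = 2.76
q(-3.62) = 0.90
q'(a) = 2*a + 10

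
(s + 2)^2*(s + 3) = s^3 + 7*s^2 + 16*s + 12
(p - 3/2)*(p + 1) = p^2 - p/2 - 3/2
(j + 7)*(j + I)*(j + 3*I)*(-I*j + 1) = -I*j^4 + 5*j^3 - 7*I*j^3 + 35*j^2 + 7*I*j^2 - 3*j + 49*I*j - 21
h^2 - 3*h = h*(h - 3)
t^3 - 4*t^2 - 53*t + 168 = (t - 8)*(t - 3)*(t + 7)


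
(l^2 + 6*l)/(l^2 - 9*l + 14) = l*(l + 6)/(l^2 - 9*l + 14)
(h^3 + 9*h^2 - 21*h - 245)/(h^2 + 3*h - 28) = (h^2 + 2*h - 35)/(h - 4)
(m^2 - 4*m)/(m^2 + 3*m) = (m - 4)/(m + 3)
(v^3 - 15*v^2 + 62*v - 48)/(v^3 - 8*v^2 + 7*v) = (v^2 - 14*v + 48)/(v*(v - 7))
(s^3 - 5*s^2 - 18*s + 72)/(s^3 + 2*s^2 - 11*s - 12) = (s - 6)/(s + 1)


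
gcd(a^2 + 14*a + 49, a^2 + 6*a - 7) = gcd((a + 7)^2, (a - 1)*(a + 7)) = a + 7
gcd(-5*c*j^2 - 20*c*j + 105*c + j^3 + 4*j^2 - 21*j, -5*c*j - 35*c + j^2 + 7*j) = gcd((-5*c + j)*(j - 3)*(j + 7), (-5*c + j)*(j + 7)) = 5*c*j + 35*c - j^2 - 7*j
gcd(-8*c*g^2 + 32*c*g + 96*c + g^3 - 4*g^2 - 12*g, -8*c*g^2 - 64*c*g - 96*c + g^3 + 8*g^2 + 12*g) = 8*c*g + 16*c - g^2 - 2*g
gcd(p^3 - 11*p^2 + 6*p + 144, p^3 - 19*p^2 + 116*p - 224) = p - 8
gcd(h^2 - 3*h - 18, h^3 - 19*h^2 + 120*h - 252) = h - 6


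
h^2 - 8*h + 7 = (h - 7)*(h - 1)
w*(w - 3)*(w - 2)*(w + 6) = w^4 + w^3 - 24*w^2 + 36*w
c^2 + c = c*(c + 1)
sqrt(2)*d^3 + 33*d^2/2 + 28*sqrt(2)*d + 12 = (d + 2*sqrt(2))*(d + 6*sqrt(2))*(sqrt(2)*d + 1/2)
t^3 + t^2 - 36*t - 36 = (t - 6)*(t + 1)*(t + 6)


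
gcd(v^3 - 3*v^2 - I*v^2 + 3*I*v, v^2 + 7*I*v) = v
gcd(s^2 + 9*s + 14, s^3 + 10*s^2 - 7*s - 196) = s + 7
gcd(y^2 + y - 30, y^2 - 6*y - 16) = 1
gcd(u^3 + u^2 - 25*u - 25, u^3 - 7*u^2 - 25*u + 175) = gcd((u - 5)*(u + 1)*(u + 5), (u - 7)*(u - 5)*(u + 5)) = u^2 - 25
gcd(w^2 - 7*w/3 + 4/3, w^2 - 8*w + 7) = w - 1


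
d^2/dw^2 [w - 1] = 0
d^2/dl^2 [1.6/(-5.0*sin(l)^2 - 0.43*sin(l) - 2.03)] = (160.0*sin(l)^4 + 10.32*sin(l)^3 - 304.66416*sin(l)^2 - 22.03664*sin(l) + 31.88832)/(5.0*sin(l)^2 + 0.43*sin(l) + 2.03)^3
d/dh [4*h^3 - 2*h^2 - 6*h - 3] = 12*h^2 - 4*h - 6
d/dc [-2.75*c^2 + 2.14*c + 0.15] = 2.14 - 5.5*c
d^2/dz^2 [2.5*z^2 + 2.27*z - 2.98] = 5.00000000000000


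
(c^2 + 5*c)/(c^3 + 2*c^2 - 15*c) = 1/(c - 3)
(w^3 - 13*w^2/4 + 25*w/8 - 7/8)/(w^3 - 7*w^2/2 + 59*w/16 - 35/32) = 4*(w - 1)/(4*w - 5)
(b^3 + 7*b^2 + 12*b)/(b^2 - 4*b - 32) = b*(b + 3)/(b - 8)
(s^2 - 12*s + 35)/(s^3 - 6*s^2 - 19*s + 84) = (s - 5)/(s^2 + s - 12)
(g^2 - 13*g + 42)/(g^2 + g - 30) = (g^2 - 13*g + 42)/(g^2 + g - 30)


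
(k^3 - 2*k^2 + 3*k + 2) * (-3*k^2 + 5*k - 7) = -3*k^5 + 11*k^4 - 26*k^3 + 23*k^2 - 11*k - 14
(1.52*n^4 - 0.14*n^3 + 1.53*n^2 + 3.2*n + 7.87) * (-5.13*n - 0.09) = -7.7976*n^5 + 0.5814*n^4 - 7.8363*n^3 - 16.5537*n^2 - 40.6611*n - 0.7083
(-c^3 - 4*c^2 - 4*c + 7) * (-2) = 2*c^3 + 8*c^2 + 8*c - 14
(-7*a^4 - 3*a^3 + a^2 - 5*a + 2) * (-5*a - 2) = 35*a^5 + 29*a^4 + a^3 + 23*a^2 - 4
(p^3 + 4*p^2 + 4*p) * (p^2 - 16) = p^5 + 4*p^4 - 12*p^3 - 64*p^2 - 64*p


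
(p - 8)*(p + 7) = p^2 - p - 56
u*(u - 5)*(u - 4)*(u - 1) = u^4 - 10*u^3 + 29*u^2 - 20*u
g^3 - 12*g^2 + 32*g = g*(g - 8)*(g - 4)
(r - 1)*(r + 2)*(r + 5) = r^3 + 6*r^2 + 3*r - 10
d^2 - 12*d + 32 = (d - 8)*(d - 4)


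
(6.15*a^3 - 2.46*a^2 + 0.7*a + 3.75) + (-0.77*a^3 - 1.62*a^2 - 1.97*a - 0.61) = 5.38*a^3 - 4.08*a^2 - 1.27*a + 3.14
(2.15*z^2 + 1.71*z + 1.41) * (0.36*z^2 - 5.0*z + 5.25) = 0.774*z^4 - 10.1344*z^3 + 3.2451*z^2 + 1.9275*z + 7.4025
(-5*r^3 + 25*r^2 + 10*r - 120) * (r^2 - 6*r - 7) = -5*r^5 + 55*r^4 - 105*r^3 - 355*r^2 + 650*r + 840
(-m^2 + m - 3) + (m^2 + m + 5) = 2*m + 2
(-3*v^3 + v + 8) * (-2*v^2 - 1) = 6*v^5 + v^3 - 16*v^2 - v - 8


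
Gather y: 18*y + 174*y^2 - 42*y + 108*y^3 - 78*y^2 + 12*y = 108*y^3 + 96*y^2 - 12*y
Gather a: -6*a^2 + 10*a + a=-6*a^2 + 11*a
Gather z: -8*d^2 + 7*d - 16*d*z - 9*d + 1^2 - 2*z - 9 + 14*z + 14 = -8*d^2 - 2*d + z*(12 - 16*d) + 6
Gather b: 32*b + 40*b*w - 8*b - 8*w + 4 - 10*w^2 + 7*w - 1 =b*(40*w + 24) - 10*w^2 - w + 3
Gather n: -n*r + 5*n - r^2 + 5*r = n*(5 - r) - r^2 + 5*r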